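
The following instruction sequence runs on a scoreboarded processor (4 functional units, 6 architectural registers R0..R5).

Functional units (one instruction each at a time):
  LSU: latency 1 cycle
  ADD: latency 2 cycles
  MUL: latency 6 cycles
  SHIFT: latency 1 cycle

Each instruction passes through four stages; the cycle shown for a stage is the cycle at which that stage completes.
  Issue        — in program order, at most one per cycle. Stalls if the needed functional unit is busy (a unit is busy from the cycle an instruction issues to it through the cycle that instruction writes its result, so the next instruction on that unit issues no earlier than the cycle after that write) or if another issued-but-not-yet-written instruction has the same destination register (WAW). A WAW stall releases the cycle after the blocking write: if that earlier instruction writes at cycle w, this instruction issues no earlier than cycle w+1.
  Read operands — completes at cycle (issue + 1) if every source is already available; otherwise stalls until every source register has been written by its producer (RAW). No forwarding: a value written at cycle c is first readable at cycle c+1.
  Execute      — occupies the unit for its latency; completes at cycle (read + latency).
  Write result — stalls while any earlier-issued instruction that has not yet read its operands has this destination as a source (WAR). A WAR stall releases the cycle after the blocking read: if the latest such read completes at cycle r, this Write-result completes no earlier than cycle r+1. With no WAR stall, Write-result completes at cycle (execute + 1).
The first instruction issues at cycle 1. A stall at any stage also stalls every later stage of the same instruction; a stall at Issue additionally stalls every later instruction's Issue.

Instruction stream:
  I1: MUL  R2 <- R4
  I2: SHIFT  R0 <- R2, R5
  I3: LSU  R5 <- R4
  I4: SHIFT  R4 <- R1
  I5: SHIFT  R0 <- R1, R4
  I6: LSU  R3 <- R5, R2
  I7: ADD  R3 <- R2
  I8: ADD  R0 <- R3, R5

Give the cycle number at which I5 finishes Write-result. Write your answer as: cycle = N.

cycle 1: I1 issues→MUL
cycle 2: I1 reads; I2 issues→SHIFT
cycle 3: I3 issues→LSU
cycle 4: I3 reads
cycle 5: I3 exec-done
cycle 8: I1 exec-done
cycle 9: I1 writes R2
cycle 10: I2 reads
cycle 11: I2 exec-done; I3 writes R5
cycle 12: I2 writes R0
cycle 13: I4 issues→SHIFT
cycle 14: I4 reads
cycle 15: I4 exec-done
cycle 16: I4 writes R4
cycle 17: I5 issues→SHIFT
cycle 18: I5 reads; I6 issues→LSU
cycle 19: I5 exec-done; I6 reads
cycle 20: I5 writes R0; I6 exec-done
cycle 21: I6 writes R3
cycle 22: I7 issues→ADD
cycle 23: I7 reads
cycle 25: I7 exec-done
cycle 26: I7 writes R3
cycle 27: I8 issues→ADD
cycle 28: I8 reads
cycle 30: I8 exec-done
cycle 31: I8 writes R0

cycle = 20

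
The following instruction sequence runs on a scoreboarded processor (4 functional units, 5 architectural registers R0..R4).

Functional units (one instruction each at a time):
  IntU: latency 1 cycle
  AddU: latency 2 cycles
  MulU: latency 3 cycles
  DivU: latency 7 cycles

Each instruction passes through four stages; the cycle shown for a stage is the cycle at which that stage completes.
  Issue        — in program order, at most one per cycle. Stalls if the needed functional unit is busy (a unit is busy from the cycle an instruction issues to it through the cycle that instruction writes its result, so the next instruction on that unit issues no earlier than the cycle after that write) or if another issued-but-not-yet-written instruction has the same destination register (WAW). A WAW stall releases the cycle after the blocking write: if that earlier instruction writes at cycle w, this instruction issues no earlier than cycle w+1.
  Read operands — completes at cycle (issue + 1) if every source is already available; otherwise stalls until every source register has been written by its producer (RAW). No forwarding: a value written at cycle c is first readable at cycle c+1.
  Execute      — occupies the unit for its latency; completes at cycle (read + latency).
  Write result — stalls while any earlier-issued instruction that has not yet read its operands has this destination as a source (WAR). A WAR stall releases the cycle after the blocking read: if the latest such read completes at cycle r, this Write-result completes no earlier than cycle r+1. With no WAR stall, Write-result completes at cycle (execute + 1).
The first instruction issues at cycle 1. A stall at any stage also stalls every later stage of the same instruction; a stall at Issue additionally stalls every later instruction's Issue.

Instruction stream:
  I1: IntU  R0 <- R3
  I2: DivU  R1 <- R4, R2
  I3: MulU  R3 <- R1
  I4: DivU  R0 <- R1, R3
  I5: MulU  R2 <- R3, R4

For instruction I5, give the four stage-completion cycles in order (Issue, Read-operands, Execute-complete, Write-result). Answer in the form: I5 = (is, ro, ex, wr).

[1] I1 dispatched to IntU
[2] I1 operands ready; I2 dispatched to DivU
[3] I1 complete; I2 operands ready; I3 dispatched to MulU
[4] R0←I1
[10] I2 complete
[11] R1←I2
[12] I3 operands ready; I4 dispatched to DivU
[15] I3 complete
[16] R3←I3
[17] I4 operands ready; I5 dispatched to MulU
[18] I5 operands ready
[21] I5 complete
[22] R2←I5
[24] I4 complete
[25] R0←I4

I5 = (17, 18, 21, 22)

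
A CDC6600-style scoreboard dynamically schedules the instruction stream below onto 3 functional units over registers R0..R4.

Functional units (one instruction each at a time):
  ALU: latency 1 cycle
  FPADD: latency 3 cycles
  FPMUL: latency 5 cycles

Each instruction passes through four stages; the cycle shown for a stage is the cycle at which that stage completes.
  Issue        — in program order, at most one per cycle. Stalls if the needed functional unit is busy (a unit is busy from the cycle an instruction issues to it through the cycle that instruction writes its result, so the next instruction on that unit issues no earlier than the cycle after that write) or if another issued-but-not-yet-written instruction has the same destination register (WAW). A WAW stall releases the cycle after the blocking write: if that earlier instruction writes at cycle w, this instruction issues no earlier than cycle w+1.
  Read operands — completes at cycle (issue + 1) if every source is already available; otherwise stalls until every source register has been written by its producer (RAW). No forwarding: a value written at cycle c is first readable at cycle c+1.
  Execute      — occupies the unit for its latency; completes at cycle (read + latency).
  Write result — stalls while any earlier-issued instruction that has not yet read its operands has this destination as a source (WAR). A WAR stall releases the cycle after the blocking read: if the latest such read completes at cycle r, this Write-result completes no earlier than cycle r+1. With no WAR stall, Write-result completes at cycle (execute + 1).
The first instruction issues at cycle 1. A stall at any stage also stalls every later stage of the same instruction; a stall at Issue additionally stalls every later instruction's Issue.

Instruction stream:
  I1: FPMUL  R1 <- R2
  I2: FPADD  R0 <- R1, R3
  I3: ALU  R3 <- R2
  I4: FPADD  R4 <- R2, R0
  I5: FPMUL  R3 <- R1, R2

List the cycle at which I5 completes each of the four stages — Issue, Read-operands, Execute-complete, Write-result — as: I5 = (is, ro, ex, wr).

I5 = (15, 16, 21, 22)

[1] I1 issues→FPMUL
[2] I1 reads; I2 issues→FPADD
[3] I3 issues→ALU
[4] I3 reads
[5] I3 exec-done
[7] I1 exec-done
[8] I1 writes R1
[9] I2 reads
[10] I3 writes R3
[12] I2 exec-done
[13] I2 writes R0
[14] I4 issues→FPADD
[15] I4 reads; I5 issues→FPMUL
[16] I5 reads
[18] I4 exec-done
[19] I4 writes R4
[21] I5 exec-done
[22] I5 writes R3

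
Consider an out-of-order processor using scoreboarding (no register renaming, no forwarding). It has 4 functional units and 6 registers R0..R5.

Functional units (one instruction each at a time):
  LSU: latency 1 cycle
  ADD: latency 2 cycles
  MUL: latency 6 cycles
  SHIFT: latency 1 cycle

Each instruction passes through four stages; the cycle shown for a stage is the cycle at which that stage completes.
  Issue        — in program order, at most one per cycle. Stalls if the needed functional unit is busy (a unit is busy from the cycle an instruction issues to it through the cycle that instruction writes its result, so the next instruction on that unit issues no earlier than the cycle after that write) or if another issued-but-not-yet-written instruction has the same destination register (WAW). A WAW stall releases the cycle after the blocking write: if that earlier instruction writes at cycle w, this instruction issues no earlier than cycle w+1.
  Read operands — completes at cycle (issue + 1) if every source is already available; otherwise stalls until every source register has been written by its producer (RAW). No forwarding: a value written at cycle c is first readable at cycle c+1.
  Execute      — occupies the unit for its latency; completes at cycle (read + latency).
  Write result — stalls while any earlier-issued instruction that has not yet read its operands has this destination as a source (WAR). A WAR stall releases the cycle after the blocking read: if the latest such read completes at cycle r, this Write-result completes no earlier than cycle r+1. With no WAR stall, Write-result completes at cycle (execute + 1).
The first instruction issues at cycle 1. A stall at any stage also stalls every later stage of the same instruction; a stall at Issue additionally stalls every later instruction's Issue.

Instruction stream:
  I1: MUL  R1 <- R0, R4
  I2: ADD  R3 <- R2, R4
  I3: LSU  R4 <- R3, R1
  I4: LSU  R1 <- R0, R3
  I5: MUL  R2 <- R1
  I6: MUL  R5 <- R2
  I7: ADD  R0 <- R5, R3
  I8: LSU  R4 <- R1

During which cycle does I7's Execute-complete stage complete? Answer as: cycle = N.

c1: I1 dispatched to MUL
c2: I1 operands ready · I2 dispatched to ADD
c3: I2 operands ready · I3 dispatched to LSU
c5: I2 complete
c6: R3←I2
c8: I1 complete
c9: R1←I1
c10: I3 operands ready
c11: I3 complete
c12: R4←I3
c13: I4 dispatched to LSU
c14: I4 operands ready · I5 dispatched to MUL
c15: I4 complete
c16: R1←I4
c17: I5 operands ready
c23: I5 complete
c24: R2←I5
c25: I6 dispatched to MUL
c26: I6 operands ready · I7 dispatched to ADD
c27: I8 dispatched to LSU
c28: I8 operands ready
c29: I8 complete
c30: R4←I8
c32: I6 complete
c33: R5←I6
c34: I7 operands ready
c36: I7 complete
c37: R0←I7

cycle = 36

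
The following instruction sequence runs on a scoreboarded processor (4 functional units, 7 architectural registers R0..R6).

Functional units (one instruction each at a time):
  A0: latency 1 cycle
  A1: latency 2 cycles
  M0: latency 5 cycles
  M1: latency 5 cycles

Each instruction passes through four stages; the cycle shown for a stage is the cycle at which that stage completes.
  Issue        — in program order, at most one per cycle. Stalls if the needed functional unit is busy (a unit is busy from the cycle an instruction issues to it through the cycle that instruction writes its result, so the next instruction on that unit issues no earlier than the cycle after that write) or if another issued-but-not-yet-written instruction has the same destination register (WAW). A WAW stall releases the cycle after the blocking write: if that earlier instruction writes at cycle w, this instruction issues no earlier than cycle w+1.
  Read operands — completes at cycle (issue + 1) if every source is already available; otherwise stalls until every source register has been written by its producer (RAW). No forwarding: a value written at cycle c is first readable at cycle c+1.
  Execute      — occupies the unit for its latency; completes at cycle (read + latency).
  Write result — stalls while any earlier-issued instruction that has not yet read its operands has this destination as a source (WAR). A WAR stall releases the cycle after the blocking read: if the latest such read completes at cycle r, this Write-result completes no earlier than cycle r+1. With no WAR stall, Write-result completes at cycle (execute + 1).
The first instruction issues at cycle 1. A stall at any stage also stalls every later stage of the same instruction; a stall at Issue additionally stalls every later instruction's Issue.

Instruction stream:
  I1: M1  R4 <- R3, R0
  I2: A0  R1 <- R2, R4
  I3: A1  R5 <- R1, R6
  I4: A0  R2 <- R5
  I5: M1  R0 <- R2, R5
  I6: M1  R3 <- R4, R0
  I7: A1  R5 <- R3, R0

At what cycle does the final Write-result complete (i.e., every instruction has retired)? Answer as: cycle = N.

1) issue 1, read 2, done 7, write 8
2) issue 2, read 9, done 10, write 11  <RAW R4: wait I1 write@8>
3) issue 3, read 12, done 14, write 15  <RAW R1: wait I2 write@11>
4) issue 12, read 16, done 17, write 18  <struct: A0 busy until I2 writes@11 / RAW R5: wait I3 write@15>
5) issue 13, read 19, done 24, write 25  <RAW R2: wait I4 write@18>
6) issue 26, read 27, done 32, write 33  <struct: M1 busy until I5 writes@25>
7) issue 27, read 34, done 36, write 37  <RAW R3: wait I6 write@33>

cycle = 37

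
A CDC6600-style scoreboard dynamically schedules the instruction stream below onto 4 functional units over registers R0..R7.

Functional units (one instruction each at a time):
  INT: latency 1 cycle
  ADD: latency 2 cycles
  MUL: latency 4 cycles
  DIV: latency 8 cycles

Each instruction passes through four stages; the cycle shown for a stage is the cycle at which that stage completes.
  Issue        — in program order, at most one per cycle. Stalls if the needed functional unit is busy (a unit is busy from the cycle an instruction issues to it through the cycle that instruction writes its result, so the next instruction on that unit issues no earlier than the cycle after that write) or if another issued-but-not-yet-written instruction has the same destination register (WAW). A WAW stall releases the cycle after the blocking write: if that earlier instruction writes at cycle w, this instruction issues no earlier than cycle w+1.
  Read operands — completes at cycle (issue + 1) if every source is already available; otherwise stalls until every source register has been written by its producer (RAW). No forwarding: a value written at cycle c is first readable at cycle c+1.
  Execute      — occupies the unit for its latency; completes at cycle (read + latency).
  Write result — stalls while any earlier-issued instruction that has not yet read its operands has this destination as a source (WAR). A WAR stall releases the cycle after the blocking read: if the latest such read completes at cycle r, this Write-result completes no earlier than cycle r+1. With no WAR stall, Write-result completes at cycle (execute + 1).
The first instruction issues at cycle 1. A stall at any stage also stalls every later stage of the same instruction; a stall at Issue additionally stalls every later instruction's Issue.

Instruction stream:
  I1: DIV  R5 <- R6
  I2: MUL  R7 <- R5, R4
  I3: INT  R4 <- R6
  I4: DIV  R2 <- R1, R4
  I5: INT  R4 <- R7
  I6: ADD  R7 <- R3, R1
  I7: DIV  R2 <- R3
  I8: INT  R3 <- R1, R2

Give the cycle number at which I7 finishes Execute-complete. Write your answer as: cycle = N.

[I1] 1/2/10/11
[I2] 2/12/16/17  (RAW R5: wait I1 write@11)
[I3] 3/4/5/13  (WAR R4: wait I2 read@12)
[I4] 12/14/22/23  (struct: DIV busy until I1 writes@11; RAW R4: wait I3 write@13)
[I5] 14/18/19/20  (struct: INT busy until I3 writes@13; RAW R7: wait I2 write@17)
[I6] 18/19/21/22  (WAW R7: wait I2 write@17)
[I7] 24/25/33/34  (struct: DIV busy until I4 writes@23)
[I8] 25/35/36/37  (RAW R2: wait I7 write@34)

cycle = 33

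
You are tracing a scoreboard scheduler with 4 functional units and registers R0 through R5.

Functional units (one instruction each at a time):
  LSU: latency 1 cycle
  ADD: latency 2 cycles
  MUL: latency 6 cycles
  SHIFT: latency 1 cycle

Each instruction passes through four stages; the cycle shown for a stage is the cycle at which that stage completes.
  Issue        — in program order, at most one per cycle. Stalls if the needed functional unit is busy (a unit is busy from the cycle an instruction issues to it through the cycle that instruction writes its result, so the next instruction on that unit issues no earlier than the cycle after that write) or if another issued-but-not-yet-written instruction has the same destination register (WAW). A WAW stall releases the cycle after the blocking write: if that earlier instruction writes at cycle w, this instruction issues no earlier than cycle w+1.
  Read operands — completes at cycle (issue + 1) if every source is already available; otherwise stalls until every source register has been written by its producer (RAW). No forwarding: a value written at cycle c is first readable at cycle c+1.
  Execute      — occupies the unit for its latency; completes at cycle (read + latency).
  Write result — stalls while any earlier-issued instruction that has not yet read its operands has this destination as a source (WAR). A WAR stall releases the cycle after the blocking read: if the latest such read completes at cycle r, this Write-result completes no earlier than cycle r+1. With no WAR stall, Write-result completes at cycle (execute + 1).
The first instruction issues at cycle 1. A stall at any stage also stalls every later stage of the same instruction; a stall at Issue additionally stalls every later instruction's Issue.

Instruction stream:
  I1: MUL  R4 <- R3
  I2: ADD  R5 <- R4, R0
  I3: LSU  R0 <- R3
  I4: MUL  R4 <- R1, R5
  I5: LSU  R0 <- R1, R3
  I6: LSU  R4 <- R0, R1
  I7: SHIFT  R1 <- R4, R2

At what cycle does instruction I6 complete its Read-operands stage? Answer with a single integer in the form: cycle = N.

cycle = 23

[1] I1→MUL
[2] I1 RO · I2→ADD
[3] I3→LSU
[4] I3 RO
[5] I3 EX
[8] I1 EX
[9] I1 WR R4
[10] I2 RO · I4→MUL
[11] I3 WR R0
[12] I2 EX · I5→LSU
[13] I2 WR R5 · I5 RO
[14] I4 RO · I5 EX
[15] I5 WR R0
[20] I4 EX
[21] I4 WR R4
[22] I6→LSU
[23] I6 RO · I7→SHIFT
[24] I6 EX
[25] I6 WR R4
[26] I7 RO
[27] I7 EX
[28] I7 WR R1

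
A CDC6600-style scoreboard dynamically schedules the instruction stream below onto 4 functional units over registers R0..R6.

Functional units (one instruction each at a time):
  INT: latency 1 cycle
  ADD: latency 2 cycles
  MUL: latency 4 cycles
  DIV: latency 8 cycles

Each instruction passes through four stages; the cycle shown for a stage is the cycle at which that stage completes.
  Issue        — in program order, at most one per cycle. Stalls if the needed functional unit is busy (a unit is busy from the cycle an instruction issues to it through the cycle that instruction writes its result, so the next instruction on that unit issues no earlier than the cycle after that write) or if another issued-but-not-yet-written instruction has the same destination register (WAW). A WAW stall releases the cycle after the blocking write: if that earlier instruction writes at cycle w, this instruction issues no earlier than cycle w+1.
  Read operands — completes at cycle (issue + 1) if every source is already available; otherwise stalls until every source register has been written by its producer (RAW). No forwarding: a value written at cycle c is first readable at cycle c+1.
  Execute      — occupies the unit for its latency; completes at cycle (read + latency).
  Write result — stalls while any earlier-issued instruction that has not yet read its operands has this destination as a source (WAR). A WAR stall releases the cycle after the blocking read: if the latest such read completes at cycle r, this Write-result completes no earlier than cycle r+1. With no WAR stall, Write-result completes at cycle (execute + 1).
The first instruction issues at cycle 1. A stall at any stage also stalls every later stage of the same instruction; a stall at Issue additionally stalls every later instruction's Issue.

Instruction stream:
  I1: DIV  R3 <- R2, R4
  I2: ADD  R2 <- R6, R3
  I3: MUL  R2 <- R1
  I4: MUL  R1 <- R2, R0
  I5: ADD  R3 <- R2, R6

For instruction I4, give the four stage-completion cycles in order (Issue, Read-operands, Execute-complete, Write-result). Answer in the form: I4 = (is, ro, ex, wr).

c1: I1→DIV
c2: I1 RO | I2→ADD
c10: I1 EX
c11: I1 WR R3
c12: I2 RO
c14: I2 EX
c15: I2 WR R2
c16: I3→MUL
c17: I3 RO
c21: I3 EX
c22: I3 WR R2
c23: I4→MUL
c24: I4 RO | I5→ADD
c25: I5 RO
c27: I5 EX
c28: I4 EX | I5 WR R3
c29: I4 WR R1

I4 = (23, 24, 28, 29)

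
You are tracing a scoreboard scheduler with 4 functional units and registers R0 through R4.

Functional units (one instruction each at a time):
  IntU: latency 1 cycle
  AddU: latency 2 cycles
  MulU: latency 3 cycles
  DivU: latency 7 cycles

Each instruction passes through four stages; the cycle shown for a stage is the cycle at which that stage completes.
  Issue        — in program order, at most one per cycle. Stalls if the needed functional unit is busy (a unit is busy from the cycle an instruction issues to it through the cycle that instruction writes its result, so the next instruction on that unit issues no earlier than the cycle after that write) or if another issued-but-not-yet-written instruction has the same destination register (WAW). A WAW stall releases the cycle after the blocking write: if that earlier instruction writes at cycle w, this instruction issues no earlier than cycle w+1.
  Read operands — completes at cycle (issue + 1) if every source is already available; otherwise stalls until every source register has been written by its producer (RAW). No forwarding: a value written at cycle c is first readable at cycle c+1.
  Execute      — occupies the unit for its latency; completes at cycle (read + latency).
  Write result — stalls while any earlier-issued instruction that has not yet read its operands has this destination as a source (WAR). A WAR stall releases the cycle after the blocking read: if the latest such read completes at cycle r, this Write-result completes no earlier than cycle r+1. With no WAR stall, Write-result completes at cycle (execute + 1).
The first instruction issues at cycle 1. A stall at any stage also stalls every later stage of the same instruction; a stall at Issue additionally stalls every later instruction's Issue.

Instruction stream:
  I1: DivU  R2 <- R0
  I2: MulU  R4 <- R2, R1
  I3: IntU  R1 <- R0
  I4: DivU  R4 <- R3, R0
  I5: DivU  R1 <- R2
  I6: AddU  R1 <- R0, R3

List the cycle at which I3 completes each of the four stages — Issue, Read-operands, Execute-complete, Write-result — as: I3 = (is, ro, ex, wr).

I3 = (3, 4, 5, 12)

I1  is:1  ro:2  ex:9  wr:10
I2  is:2  ro:11  ex:14  wr:15  — RAW R2: wait I1 write@10
I3  is:3  ro:4  ex:5  wr:12  — WAR R1: wait I2 read@11
I4  is:16  ro:17  ex:24  wr:25  — WAW R4: wait I2 write@15
I5  is:26  ro:27  ex:34  wr:35  — struct: DivU busy until I4 writes@25
I6  is:36  ro:37  ex:39  wr:40  — WAW R1: wait I5 write@35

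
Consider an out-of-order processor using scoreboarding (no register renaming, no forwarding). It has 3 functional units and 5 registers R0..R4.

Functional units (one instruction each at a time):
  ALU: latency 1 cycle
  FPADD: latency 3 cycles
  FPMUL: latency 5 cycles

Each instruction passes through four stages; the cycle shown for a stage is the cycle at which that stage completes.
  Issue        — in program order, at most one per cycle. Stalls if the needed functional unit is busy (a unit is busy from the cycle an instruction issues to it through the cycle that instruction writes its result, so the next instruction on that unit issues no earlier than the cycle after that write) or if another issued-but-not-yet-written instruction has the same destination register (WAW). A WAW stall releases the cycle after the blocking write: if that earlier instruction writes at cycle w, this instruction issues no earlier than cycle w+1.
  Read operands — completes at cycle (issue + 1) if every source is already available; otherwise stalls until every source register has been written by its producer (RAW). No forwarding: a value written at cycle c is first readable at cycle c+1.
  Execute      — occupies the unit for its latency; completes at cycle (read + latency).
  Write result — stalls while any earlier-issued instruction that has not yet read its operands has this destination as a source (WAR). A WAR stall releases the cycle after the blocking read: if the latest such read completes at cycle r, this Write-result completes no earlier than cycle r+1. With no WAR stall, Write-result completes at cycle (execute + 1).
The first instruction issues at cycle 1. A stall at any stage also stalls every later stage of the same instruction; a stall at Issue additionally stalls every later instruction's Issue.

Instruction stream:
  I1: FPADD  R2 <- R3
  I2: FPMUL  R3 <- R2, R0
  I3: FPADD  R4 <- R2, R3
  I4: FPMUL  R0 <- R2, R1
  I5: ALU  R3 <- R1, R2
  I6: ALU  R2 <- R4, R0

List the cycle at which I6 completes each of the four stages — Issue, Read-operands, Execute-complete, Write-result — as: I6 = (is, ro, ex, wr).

I6 = (19, 22, 23, 24)

[1] I1 issues→FPADD
[2] I1 reads, I2 issues→FPMUL
[5] I1 exec-done
[6] I1 writes R2
[7] I2 reads, I3 issues→FPADD
[12] I2 exec-done
[13] I2 writes R3
[14] I3 reads, I4 issues→FPMUL
[15] I4 reads, I5 issues→ALU
[16] I5 reads
[17] I3 exec-done, I5 exec-done
[18] I3 writes R4, I5 writes R3
[19] I6 issues→ALU
[20] I4 exec-done
[21] I4 writes R0
[22] I6 reads
[23] I6 exec-done
[24] I6 writes R2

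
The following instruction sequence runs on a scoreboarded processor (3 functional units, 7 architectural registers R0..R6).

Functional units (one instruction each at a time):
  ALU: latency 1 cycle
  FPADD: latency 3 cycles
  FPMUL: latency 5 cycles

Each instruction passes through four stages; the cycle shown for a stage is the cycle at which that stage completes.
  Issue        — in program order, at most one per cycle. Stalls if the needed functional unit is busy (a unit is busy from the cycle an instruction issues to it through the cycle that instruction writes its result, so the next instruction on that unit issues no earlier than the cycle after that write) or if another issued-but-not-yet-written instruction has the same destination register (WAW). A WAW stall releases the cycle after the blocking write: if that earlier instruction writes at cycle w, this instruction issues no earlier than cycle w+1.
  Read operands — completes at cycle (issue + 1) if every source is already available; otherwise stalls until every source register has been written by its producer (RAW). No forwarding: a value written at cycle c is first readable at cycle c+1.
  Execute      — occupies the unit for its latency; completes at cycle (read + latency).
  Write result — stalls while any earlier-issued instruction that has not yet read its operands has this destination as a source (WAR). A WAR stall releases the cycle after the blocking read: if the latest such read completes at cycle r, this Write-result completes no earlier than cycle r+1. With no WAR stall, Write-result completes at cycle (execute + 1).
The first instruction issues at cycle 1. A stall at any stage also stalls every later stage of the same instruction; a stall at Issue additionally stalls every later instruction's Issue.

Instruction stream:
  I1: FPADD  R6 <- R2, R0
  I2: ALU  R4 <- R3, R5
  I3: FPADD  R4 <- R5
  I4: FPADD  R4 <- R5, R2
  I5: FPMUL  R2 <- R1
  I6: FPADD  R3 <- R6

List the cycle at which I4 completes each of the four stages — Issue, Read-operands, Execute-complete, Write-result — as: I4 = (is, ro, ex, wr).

I1  is:1  ro:2  ex:5  wr:6
I2  is:2  ro:3  ex:4  wr:5
I3  is:7  ro:8  ex:11  wr:12  — struct: FPADD busy until I1 writes@6
I4  is:13  ro:14  ex:17  wr:18  — struct: FPADD busy until I3 writes@12
I5  is:14  ro:15  ex:20  wr:21
I6  is:19  ro:20  ex:23  wr:24  — struct: FPADD busy until I4 writes@18

I4 = (13, 14, 17, 18)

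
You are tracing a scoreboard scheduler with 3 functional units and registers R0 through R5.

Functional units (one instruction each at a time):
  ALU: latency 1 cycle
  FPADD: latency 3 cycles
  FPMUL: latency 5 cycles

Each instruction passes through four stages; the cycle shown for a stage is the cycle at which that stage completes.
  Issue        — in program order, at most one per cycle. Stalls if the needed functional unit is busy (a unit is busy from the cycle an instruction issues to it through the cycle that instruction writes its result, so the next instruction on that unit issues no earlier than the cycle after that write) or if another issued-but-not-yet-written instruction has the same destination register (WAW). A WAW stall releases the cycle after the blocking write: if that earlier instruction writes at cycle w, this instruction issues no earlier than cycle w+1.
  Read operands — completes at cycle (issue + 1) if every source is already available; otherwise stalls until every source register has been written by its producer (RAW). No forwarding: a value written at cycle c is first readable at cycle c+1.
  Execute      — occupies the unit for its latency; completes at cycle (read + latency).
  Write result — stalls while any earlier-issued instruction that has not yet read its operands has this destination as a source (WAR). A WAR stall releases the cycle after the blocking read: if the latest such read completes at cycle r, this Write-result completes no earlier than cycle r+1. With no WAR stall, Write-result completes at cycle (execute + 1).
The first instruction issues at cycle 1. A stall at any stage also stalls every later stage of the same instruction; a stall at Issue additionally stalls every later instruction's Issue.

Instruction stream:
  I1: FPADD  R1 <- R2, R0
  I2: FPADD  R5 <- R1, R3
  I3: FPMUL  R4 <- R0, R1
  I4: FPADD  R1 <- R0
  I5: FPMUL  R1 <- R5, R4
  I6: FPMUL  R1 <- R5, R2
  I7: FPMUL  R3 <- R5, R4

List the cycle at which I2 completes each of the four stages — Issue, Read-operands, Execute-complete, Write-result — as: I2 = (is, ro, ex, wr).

[1] I1→FPADD
[2] I1 RO
[5] I1 EX
[6] I1 WR R1
[7] I2→FPADD
[8] I2 RO | I3→FPMUL
[9] I3 RO
[11] I2 EX
[12] I2 WR R5
[13] I4→FPADD
[14] I3 EX | I4 RO
[15] I3 WR R4
[17] I4 EX
[18] I4 WR R1
[19] I5→FPMUL
[20] I5 RO
[25] I5 EX
[26] I5 WR R1
[27] I6→FPMUL
[28] I6 RO
[33] I6 EX
[34] I6 WR R1
[35] I7→FPMUL
[36] I7 RO
[41] I7 EX
[42] I7 WR R3

I2 = (7, 8, 11, 12)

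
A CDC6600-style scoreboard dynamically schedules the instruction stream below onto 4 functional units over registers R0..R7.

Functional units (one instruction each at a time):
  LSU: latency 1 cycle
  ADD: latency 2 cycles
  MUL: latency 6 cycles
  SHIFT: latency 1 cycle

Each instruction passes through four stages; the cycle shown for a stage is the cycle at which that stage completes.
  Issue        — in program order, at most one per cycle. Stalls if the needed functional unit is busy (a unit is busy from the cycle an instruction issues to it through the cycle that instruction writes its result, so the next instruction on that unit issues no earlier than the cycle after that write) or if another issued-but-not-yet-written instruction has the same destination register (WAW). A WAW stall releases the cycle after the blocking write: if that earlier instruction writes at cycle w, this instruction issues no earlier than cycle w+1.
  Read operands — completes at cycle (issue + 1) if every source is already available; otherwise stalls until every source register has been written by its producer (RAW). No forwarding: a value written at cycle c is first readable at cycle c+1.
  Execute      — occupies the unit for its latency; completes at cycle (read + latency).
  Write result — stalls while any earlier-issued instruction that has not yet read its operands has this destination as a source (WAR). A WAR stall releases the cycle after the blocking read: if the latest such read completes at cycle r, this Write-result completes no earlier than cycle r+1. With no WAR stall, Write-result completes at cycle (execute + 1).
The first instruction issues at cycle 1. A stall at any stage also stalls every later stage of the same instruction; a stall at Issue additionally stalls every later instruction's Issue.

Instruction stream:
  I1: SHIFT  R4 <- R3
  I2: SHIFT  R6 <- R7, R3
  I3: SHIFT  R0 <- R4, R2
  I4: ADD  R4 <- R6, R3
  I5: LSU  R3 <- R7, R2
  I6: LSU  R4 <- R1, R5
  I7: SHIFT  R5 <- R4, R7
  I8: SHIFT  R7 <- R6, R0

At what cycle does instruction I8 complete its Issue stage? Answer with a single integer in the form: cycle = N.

cycle = 22

t=1  I1→SHIFT
t=2  I1 RO
t=3  I1 EX
t=4  I1 WR R4
t=5  I2→SHIFT
t=6  I2 RO
t=7  I2 EX
t=8  I2 WR R6
t=9  I3→SHIFT
t=10  I3 RO, I4→ADD
t=11  I3 EX, I4 RO, I5→LSU
t=12  I3 WR R0, I5 RO
t=13  I4 EX, I5 EX
t=14  I4 WR R4, I5 WR R3
t=15  I6→LSU
t=16  I6 RO, I7→SHIFT
t=17  I6 EX
t=18  I6 WR R4
t=19  I7 RO
t=20  I7 EX
t=21  I7 WR R5
t=22  I8→SHIFT
t=23  I8 RO
t=24  I8 EX
t=25  I8 WR R7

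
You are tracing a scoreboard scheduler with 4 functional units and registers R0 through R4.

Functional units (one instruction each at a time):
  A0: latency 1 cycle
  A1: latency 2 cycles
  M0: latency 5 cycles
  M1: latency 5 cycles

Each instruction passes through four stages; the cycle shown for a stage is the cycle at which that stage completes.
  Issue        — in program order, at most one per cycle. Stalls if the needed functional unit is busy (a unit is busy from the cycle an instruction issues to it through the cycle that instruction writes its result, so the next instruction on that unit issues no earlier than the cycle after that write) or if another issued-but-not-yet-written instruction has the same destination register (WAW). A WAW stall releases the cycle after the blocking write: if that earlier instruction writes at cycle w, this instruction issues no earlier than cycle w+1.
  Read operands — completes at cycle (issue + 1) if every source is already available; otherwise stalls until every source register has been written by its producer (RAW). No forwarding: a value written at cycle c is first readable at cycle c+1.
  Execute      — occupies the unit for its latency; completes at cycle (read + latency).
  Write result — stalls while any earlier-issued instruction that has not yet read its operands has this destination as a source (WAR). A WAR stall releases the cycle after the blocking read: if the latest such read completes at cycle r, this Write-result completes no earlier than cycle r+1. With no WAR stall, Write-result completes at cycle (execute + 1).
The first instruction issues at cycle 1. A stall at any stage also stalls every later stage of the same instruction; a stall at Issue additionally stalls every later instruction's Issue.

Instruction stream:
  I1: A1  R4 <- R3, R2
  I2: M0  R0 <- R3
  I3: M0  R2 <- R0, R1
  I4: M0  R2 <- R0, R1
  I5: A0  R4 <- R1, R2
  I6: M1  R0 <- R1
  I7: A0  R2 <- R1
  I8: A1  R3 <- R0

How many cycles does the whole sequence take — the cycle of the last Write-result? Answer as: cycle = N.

cycle = 34

  I1 | 1 | 2 | 4 | 5
  I2 | 2 | 3 | 8 | 9
  I3 | 10 | 11 | 16 | 17   struct: M0 busy until I2 writes@9
  I4 | 18 | 19 | 24 | 25   struct: M0 busy until I3 writes@17
  I5 | 19 | 26 | 27 | 28   RAW R2: wait I4 write@25
  I6 | 20 | 21 | 26 | 27
  I7 | 29 | 30 | 31 | 32   struct: A0 busy until I5 writes@28
  I8 | 30 | 31 | 33 | 34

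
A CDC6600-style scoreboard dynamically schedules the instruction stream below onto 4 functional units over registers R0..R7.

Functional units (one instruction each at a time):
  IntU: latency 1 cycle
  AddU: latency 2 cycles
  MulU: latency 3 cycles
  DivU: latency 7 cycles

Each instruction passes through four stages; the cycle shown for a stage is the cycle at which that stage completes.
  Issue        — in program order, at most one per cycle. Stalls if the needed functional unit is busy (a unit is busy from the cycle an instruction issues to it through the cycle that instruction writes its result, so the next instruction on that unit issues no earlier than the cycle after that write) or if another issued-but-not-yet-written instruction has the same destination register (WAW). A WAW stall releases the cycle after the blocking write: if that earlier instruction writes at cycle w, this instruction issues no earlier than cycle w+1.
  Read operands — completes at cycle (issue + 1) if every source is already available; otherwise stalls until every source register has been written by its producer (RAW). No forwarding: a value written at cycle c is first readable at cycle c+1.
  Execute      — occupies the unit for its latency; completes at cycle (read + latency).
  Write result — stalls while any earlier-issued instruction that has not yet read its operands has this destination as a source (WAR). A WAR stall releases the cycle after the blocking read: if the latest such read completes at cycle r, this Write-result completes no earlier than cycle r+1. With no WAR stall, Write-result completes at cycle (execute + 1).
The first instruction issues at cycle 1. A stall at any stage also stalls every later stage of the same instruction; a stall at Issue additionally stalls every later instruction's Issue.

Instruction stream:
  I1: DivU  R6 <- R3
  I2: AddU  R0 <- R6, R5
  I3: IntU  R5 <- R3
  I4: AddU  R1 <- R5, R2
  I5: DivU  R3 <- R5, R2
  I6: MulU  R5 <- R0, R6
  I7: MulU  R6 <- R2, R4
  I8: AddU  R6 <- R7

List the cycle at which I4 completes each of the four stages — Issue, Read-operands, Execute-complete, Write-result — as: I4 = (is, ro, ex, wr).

I4 = (15, 16, 18, 19)

  I1 | 1 | 2 | 9 | 10
  I2 | 2 | 11 | 13 | 14   RAW R6: wait I1 write@10
  I3 | 3 | 4 | 5 | 12   WAR R5: wait I2 read@11
  I4 | 15 | 16 | 18 | 19   struct: AddU busy until I2 writes@14
  I5 | 16 | 17 | 24 | 25
  I6 | 17 | 18 | 21 | 22
  I7 | 23 | 24 | 27 | 28   struct: MulU busy until I6 writes@22
  I8 | 29 | 30 | 32 | 33   WAW R6: wait I7 write@28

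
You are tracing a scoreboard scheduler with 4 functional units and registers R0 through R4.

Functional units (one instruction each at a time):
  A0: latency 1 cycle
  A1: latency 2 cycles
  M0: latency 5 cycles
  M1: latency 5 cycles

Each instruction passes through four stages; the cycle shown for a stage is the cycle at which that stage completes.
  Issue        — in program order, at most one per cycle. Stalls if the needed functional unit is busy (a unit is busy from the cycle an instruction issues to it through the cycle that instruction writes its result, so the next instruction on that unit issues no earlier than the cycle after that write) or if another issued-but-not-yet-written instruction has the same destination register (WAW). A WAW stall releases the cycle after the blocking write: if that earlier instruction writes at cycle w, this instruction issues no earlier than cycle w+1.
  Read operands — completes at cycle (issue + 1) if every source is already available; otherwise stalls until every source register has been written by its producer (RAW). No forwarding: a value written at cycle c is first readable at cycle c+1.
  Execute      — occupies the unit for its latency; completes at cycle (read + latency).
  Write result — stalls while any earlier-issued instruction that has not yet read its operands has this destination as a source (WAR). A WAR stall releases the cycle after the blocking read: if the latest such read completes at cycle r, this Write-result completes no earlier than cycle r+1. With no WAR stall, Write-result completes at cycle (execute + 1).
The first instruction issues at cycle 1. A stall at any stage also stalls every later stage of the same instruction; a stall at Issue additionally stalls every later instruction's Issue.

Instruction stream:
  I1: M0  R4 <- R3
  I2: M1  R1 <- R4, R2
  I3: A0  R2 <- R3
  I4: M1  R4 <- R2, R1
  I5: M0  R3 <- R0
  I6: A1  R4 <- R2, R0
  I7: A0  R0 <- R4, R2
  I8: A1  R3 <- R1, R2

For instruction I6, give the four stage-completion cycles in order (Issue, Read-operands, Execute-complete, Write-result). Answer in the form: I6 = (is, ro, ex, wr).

[I1] 1/2/7/8
[I2] 2/9/14/15  (RAW R4: wait I1 write@8)
[I3] 3/4/5/10  (WAR R2: wait I2 read@9)
[I4] 16/17/22/23  (struct: M1 busy until I2 writes@15)
[I5] 17/18/23/24
[I6] 24/25/27/28  (WAW R4: wait I4 write@23)
[I7] 25/29/30/31  (RAW R4: wait I6 write@28)
[I8] 29/30/32/33  (struct: A1 busy until I6 writes@28)

I6 = (24, 25, 27, 28)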